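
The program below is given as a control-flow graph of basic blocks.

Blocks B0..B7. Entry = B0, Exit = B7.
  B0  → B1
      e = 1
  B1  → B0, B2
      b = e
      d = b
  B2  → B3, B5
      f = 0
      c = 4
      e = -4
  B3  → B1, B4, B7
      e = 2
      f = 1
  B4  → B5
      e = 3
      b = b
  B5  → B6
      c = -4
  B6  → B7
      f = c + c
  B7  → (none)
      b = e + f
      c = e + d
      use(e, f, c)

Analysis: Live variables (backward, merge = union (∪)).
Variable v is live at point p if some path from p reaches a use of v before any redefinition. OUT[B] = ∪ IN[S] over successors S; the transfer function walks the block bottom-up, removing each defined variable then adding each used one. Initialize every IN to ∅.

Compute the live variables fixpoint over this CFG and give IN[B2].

Answer: {b, d}

Working:
Per-block solution:
  B0:   IN={}   OUT={e}
  B1:   IN={e}   OUT={b, d}
  B2:   IN={b, d}   OUT={b, d, e}
  B3:   IN={b, d}   OUT={b, d, e, f}
  B4:   IN={b, d}   OUT={d, e}
  B5:   IN={d, e}   OUT={c, d, e}
  B6:   IN={c, d, e}   OUT={d, e, f}
  B7:   IN={d, e, f}   OUT={}

Merge at B2: OUT[B2] = IN[B3] ⊔ IN[B5] = {b, d, e}
Applying B2's transfer function to that OUT value gives IN[B2] (row B2 above).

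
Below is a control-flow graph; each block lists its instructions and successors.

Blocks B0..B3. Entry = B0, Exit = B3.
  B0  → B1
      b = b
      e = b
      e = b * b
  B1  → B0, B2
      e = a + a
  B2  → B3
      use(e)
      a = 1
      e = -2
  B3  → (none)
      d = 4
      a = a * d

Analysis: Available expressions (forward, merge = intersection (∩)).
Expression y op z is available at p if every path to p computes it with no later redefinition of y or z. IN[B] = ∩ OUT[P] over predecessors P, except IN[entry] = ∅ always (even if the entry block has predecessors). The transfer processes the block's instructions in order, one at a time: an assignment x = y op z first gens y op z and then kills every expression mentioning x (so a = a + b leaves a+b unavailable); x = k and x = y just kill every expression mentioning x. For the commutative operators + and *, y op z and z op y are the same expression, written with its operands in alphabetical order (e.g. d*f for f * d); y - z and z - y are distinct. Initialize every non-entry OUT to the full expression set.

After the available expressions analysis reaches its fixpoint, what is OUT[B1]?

Per-block solution:
  B0:   IN={}   OUT={b*b}
  B1:   IN={b*b}   OUT={a+a, b*b}
  B2:   IN={a+a, b*b}   OUT={b*b}
  B3:   IN={b*b}   OUT={b*b}

Merge at B1: IN[B1] = OUT[B0] = {b*b}
Applying B1's transfer function to that IN value gives OUT[B1] (row B1 above).

Answer: {a+a, b*b}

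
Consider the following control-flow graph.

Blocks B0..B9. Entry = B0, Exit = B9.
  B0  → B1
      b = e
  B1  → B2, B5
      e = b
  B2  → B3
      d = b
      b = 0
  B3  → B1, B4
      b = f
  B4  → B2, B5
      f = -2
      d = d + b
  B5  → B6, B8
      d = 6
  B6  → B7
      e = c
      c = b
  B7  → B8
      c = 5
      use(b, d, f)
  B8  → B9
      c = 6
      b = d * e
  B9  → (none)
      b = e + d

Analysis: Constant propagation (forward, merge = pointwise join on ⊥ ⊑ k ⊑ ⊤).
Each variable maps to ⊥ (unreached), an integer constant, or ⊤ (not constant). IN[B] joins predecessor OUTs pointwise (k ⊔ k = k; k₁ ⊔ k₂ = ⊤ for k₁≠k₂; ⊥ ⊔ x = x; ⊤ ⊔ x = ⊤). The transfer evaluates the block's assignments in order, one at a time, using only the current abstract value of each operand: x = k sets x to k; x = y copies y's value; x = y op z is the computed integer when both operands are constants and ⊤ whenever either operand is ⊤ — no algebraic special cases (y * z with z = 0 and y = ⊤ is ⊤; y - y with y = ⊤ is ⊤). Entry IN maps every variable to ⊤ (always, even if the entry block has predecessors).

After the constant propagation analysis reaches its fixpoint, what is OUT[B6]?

Per-block solution:
  B0:  IN=(all ⊤)  OUT=(all ⊤)
  B1:  IN=(all ⊤)  OUT=(all ⊤)
  B2:  IN=(all ⊤)  OUT={b:0; rest ⊤}
  B3:  IN={b:0; rest ⊤}  OUT=(all ⊤)
  B4:  IN=(all ⊤)  OUT={f:-2; rest ⊤}
  B5:  IN=(all ⊤)  OUT={d:6; rest ⊤}
  B6:  IN={d:6; rest ⊤}  OUT={d:6; rest ⊤}
  B7:  IN={d:6; rest ⊤}  OUT={c:5, d:6; rest ⊤}
  B8:  IN={d:6; rest ⊤}  OUT={c:6, d:6; rest ⊤}
  B9:  IN={c:6, d:6; rest ⊤}  OUT={c:6, d:6; rest ⊤}

Merge at B6: IN[B6] = OUT[B5] = {a: ⊤, b: ⊤, c: ⊤, d: 6, e: ⊤, f: ⊤}
Applying B6's transfer function to that IN value gives OUT[B6] (row B6 above).

Answer: {a: ⊤, b: ⊤, c: ⊤, d: 6, e: ⊤, f: ⊤}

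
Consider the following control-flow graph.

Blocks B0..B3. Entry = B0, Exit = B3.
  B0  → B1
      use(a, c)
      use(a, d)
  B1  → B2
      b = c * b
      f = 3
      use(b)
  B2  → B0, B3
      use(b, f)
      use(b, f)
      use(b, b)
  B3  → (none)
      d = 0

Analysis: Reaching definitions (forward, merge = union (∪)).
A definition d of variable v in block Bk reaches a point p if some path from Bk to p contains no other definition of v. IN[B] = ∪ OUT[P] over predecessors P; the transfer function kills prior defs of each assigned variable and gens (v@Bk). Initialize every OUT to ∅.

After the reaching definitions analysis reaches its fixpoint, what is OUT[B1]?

Fixpoint table:
  B0:   IN={b@B1, f@B1}   OUT={b@B1, f@B1}
  B1:   IN={b@B1, f@B1}   OUT={b@B1, f@B1}
  B2:   IN={b@B1, f@B1}   OUT={b@B1, f@B1}
  B3:   IN={b@B1, f@B1}   OUT={b@B1, d@B3, f@B1}

Merge at B1: IN[B1] = OUT[B0] = {b@B1, f@B1}
Applying B1's transfer function to that IN value gives OUT[B1] (row B1 above).

Answer: {b@B1, f@B1}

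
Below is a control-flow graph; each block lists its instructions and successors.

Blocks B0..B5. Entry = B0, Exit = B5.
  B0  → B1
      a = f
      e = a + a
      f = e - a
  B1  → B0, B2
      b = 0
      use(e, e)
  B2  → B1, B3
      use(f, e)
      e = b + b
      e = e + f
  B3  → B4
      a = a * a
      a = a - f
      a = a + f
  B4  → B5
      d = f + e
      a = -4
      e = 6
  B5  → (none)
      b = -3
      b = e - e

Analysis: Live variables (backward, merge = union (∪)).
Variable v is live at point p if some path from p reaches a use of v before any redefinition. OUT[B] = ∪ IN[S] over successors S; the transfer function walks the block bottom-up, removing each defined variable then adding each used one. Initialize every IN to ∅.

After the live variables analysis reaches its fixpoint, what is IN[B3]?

Fixpoint table:
  B0:   IN={f}   OUT={a, e, f}
  B1:   IN={a, e, f}   OUT={a, b, e, f}
  B2:   IN={a, b, e, f}   OUT={a, e, f}
  B3:   IN={a, e, f}   OUT={e, f}
  B4:   IN={e, f}   OUT={e}
  B5:   IN={e}   OUT={}

Merge at B3: OUT[B3] = IN[B4] = {e, f}
Applying B3's transfer function to that OUT value gives IN[B3] (row B3 above).

Answer: {a, e, f}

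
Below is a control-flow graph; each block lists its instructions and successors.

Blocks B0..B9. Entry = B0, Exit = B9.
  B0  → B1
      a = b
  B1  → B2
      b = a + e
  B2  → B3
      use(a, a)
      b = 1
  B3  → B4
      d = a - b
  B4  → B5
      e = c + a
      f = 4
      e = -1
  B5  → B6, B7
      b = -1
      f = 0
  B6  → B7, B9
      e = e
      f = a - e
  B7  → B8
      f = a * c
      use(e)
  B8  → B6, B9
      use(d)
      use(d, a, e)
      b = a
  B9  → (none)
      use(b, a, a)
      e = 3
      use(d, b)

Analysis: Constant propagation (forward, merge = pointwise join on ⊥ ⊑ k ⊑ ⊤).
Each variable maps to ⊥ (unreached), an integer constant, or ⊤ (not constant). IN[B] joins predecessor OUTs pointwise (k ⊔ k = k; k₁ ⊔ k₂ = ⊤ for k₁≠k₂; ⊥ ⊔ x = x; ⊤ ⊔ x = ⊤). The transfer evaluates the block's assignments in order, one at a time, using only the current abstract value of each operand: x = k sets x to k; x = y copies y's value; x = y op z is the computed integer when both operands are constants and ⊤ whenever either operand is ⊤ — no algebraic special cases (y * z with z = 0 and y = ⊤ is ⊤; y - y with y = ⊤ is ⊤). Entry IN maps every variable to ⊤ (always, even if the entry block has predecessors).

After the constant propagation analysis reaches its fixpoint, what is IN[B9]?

Answer: {a: ⊤, b: ⊤, c: ⊤, d: ⊤, e: -1, f: ⊤}

Trace:
Converged values:
  B0:   IN=(all ⊤)   OUT=(all ⊤)
  B1:   IN=(all ⊤)   OUT=(all ⊤)
  B2:   IN=(all ⊤)   OUT={b:1; rest ⊤}
  B3:   IN={b:1; rest ⊤}   OUT={b:1; rest ⊤}
  B4:   IN={b:1; rest ⊤}   OUT={b:1, e:-1, f:4; rest ⊤}
  B5:   IN={b:1, e:-1, f:4; rest ⊤}   OUT={b:-1, e:-1, f:0; rest ⊤}
  B6:   IN={e:-1; rest ⊤}   OUT={e:-1; rest ⊤}
  B7:   IN={e:-1; rest ⊤}   OUT={e:-1; rest ⊤}
  B8:   IN={e:-1; rest ⊤}   OUT={e:-1; rest ⊤}
  B9:   IN={e:-1; rest ⊤}   OUT={e:3; rest ⊤}

Merge at B9: IN[B9] = OUT[B6] ⊔ OUT[B8] = {a: ⊤, b: ⊤, c: ⊤, d: ⊤, e: -1, f: ⊤}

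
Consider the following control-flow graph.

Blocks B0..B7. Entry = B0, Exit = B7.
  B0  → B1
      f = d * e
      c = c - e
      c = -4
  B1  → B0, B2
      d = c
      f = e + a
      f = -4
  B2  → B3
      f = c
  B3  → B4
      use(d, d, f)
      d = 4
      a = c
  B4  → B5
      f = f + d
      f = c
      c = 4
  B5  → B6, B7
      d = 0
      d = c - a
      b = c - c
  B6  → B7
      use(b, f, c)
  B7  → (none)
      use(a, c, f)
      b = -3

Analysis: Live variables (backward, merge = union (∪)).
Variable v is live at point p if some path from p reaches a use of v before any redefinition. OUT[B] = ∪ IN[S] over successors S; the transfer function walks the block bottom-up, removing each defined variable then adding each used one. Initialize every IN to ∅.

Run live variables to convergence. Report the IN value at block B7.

Answer: {a, c, f}

Working:
Converged values:
  B0:  IN={a, c, d, e}  OUT={a, c, e}
  B1:  IN={a, c, e}  OUT={a, c, d, e}
  B2:  IN={c, d}  OUT={c, d, f}
  B3:  IN={c, d, f}  OUT={a, c, d, f}
  B4:  IN={a, c, d, f}  OUT={a, c, f}
  B5:  IN={a, c, f}  OUT={a, b, c, f}
  B6:  IN={a, b, c, f}  OUT={a, c, f}
  B7:  IN={a, c, f}  OUT={}

B7 is the boundary node: OUT[B7] = {}
Applying B7's transfer function to that OUT value gives IN[B7] (row B7 above).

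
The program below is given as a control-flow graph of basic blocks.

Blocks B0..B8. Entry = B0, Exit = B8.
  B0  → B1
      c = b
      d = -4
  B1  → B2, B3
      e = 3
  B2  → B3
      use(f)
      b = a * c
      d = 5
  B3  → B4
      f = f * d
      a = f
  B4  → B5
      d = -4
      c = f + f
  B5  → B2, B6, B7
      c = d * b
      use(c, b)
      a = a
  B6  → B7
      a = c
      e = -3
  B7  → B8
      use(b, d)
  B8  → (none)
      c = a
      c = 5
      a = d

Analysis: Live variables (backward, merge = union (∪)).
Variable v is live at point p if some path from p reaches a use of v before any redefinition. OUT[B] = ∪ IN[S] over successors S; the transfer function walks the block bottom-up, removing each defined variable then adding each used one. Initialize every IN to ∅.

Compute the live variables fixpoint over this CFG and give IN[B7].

Answer: {a, b, d}

Working:
Converged values:
  B0:   IN={a, b, f}   OUT={a, b, c, d, f}
  B1:   IN={a, b, c, d, f}   OUT={a, b, c, d, f}
  B2:   IN={a, c, f}   OUT={b, d, f}
  B3:   IN={b, d, f}   OUT={a, b, f}
  B4:   IN={a, b, f}   OUT={a, b, d, f}
  B5:   IN={a, b, d, f}   OUT={a, b, c, d, f}
  B6:   IN={b, c, d}   OUT={a, b, d}
  B7:   IN={a, b, d}   OUT={a, d}
  B8:   IN={a, d}   OUT={}

Merge at B7: OUT[B7] = IN[B8] = {a, d}
Applying B7's transfer function to that OUT value gives IN[B7] (row B7 above).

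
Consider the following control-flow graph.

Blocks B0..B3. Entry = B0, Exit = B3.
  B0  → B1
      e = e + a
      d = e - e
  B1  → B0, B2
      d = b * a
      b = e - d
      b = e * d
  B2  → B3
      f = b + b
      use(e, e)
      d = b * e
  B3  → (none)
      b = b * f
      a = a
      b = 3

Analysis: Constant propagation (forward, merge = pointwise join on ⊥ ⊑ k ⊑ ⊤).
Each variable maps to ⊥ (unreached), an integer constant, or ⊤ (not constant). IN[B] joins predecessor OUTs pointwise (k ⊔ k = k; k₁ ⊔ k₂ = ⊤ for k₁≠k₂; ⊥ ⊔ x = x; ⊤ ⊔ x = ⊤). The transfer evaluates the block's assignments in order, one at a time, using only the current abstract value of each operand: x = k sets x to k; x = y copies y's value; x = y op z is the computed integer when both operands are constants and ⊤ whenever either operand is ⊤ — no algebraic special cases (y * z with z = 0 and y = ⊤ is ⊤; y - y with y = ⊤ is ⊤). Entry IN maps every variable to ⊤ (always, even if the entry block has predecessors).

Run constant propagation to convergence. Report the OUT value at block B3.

Converged values:
  B0:  IN=(all ⊤)  OUT=(all ⊤)
  B1:  IN=(all ⊤)  OUT=(all ⊤)
  B2:  IN=(all ⊤)  OUT=(all ⊤)
  B3:  IN=(all ⊤)  OUT={b:3; rest ⊤}

Merge at B3: IN[B3] = OUT[B2] = {a: ⊤, b: ⊤, c: ⊤, d: ⊤, e: ⊤, f: ⊤}
Applying B3's transfer function to that IN value gives OUT[B3] (row B3 above).

Answer: {a: ⊤, b: 3, c: ⊤, d: ⊤, e: ⊤, f: ⊤}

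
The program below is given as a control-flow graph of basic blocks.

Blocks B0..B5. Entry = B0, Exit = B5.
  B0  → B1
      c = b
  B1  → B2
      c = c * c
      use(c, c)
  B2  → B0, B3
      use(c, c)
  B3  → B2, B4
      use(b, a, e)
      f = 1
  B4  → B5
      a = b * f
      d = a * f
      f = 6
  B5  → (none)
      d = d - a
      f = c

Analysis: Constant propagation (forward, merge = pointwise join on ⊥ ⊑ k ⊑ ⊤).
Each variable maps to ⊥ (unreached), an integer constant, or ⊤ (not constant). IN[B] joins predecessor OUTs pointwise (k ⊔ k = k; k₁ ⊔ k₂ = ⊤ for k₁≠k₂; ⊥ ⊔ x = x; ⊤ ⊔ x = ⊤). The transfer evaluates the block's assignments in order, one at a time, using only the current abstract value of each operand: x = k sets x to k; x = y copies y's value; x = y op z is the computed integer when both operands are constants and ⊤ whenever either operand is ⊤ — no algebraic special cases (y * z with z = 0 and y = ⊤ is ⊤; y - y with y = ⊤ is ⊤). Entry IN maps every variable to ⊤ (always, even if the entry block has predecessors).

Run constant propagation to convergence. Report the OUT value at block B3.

Answer: {a: ⊤, b: ⊤, c: ⊤, d: ⊤, e: ⊤, f: 1}

Working:
Fixpoint table:
  B0:  IN=(all ⊤)  OUT=(all ⊤)
  B1:  IN=(all ⊤)  OUT=(all ⊤)
  B2:  IN=(all ⊤)  OUT=(all ⊤)
  B3:  IN=(all ⊤)  OUT={f:1; rest ⊤}
  B4:  IN={f:1; rest ⊤}  OUT={f:6; rest ⊤}
  B5:  IN={f:6; rest ⊤}  OUT=(all ⊤)

Merge at B3: IN[B3] = OUT[B2] = {a: ⊤, b: ⊤, c: ⊤, d: ⊤, e: ⊤, f: ⊤}
Applying B3's transfer function to that IN value gives OUT[B3] (row B3 above).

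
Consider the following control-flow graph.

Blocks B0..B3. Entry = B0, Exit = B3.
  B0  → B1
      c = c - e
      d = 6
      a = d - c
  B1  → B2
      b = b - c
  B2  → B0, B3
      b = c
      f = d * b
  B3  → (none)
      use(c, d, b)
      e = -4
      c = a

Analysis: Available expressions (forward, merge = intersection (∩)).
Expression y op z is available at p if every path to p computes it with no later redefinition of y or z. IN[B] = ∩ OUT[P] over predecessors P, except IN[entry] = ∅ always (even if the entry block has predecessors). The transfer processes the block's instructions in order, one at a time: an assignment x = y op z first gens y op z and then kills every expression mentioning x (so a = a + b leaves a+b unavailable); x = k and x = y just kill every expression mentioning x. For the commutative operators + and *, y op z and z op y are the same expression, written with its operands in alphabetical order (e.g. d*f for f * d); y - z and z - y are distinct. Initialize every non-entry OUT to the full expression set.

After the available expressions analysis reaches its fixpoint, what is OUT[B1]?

Answer: {d-c}

Trace:
Converged values:
  B0:   IN={}   OUT={d-c}
  B1:   IN={d-c}   OUT={d-c}
  B2:   IN={d-c}   OUT={b*d, d-c}
  B3:   IN={b*d, d-c}   OUT={b*d}

Merge at B1: IN[B1] = OUT[B0] = {d-c}
Applying B1's transfer function to that IN value gives OUT[B1] (row B1 above).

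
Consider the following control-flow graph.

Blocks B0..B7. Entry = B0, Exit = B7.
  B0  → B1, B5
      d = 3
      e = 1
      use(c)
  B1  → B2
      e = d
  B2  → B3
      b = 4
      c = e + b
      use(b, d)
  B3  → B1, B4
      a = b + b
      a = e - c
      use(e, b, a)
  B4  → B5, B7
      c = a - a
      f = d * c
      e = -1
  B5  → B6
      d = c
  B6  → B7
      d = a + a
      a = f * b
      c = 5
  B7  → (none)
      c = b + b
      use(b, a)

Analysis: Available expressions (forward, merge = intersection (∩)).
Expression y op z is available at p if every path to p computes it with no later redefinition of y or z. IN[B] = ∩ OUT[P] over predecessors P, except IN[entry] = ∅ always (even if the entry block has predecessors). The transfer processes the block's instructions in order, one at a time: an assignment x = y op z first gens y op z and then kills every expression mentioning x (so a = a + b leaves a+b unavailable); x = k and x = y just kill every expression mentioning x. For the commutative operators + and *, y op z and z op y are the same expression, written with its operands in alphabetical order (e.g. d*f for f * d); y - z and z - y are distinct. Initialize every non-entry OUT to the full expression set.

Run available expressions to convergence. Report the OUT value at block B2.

Answer: {b+e}

Derivation:
Fixpoint table:
  B0:  IN={}  OUT={}
  B1:  IN={}  OUT={}
  B2:  IN={}  OUT={b+e}
  B3:  IN={b+e}  OUT={b+b, b+e, e-c}
  B4:  IN={b+b, b+e, e-c}  OUT={a-a, b+b, c*d}
  B5:  IN={}  OUT={}
  B6:  IN={}  OUT={b*f}
  B7:  IN={}  OUT={b+b}

Merge at B2: IN[B2] = OUT[B1] = {}
Applying B2's transfer function to that IN value gives OUT[B2] (row B2 above).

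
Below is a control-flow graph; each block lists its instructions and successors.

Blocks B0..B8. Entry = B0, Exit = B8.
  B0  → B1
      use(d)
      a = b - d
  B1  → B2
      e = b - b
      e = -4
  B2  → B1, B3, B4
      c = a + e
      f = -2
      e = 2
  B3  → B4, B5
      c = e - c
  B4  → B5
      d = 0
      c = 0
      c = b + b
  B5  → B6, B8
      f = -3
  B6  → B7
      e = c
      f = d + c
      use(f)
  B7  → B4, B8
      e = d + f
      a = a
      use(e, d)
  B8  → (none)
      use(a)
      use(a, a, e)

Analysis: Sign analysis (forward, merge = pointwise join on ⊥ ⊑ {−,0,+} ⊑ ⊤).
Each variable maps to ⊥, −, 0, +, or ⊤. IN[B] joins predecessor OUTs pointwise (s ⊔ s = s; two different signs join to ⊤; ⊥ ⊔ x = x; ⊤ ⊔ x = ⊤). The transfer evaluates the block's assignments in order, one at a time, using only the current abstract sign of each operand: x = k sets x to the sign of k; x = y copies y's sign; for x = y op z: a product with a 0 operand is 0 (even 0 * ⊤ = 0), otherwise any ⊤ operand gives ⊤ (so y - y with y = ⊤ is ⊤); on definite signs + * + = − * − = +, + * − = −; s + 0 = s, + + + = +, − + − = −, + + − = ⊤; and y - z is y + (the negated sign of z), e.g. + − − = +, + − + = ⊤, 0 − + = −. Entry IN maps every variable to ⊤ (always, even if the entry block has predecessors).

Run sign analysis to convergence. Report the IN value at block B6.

Converged values:
  B0: | IN=(all ⊤) | OUT=(all ⊤)
  B1: | IN=(all ⊤) | OUT={e:-; rest ⊤}
  B2: | IN={e:-; rest ⊤} | OUT={e:+, f:-; rest ⊤}
  B3: | IN={e:+, f:-; rest ⊤} | OUT={e:+, f:-; rest ⊤}
  B4: | IN=(all ⊤) | OUT={d:0; rest ⊤}
  B5: | IN=(all ⊤) | OUT={f:-; rest ⊤}
  B6: | IN={f:-; rest ⊤} | OUT=(all ⊤)
  B7: | IN=(all ⊤) | OUT=(all ⊤)
  B8: | IN=(all ⊤) | OUT=(all ⊤)

Merge at B6: IN[B6] = OUT[B5] = {a: ⊤, b: ⊤, c: ⊤, d: ⊤, e: ⊤, f: -}

Answer: {a: ⊤, b: ⊤, c: ⊤, d: ⊤, e: ⊤, f: -}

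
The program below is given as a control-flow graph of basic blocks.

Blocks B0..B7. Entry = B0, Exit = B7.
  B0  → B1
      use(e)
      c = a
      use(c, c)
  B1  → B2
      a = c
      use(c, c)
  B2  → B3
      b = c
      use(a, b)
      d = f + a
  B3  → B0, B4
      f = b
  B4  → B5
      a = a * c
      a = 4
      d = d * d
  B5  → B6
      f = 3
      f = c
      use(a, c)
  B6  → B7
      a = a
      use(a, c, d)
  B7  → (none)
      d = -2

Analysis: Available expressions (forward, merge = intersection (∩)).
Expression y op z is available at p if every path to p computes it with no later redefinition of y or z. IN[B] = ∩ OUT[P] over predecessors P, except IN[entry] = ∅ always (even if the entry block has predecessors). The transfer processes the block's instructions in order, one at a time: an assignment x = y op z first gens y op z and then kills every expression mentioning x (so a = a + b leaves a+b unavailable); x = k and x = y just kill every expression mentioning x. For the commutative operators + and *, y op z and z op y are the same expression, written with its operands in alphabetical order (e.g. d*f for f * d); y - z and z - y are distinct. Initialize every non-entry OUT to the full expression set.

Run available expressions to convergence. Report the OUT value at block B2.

Answer: {a+f}

Trace:
Per-block solution:
  B0:   IN={}   OUT={}
  B1:   IN={}   OUT={}
  B2:   IN={}   OUT={a+f}
  B3:   IN={a+f}   OUT={}
  B4:   IN={}   OUT={}
  B5:   IN={}   OUT={}
  B6:   IN={}   OUT={}
  B7:   IN={}   OUT={}

Merge at B2: IN[B2] = OUT[B1] = {}
Applying B2's transfer function to that IN value gives OUT[B2] (row B2 above).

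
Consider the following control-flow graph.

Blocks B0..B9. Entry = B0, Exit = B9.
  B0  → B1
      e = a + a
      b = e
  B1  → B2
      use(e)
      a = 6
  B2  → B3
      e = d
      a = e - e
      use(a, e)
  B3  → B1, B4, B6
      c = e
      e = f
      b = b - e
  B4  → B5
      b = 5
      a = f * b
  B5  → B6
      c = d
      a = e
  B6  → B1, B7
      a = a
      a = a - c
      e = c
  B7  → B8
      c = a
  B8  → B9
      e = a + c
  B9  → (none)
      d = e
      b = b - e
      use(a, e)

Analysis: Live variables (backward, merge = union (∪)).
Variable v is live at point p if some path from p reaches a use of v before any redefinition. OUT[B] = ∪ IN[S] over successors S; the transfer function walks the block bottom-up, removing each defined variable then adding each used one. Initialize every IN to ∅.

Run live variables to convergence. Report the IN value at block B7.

Answer: {a, b}

Derivation:
Per-block solution:
  B0:  IN={a, d, f}  OUT={b, d, e, f}
  B1:  IN={b, d, e, f}  OUT={b, d, f}
  B2:  IN={b, d, f}  OUT={a, b, d, e, f}
  B3:  IN={a, b, d, e, f}  OUT={a, b, c, d, e, f}
  B4:  IN={d, e, f}  OUT={b, d, e, f}
  B5:  IN={b, d, e, f}  OUT={a, b, c, d, f}
  B6:  IN={a, b, c, d, f}  OUT={a, b, d, e, f}
  B7:  IN={a, b}  OUT={a, b, c}
  B8:  IN={a, b, c}  OUT={a, b, e}
  B9:  IN={a, b, e}  OUT={}

Merge at B7: OUT[B7] = IN[B8] = {a, b, c}
Applying B7's transfer function to that OUT value gives IN[B7] (row B7 above).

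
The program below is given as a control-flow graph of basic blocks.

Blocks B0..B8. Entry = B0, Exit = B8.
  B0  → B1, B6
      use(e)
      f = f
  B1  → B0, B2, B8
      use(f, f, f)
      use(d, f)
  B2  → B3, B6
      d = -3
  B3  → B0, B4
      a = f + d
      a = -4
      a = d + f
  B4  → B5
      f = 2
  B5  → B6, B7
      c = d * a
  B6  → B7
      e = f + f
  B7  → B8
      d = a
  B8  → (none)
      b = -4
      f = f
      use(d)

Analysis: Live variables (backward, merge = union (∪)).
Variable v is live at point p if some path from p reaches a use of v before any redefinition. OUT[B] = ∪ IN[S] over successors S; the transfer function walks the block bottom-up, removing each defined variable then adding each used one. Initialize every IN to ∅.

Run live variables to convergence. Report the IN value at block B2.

Answer: {a, e, f}

Derivation:
Per-block solution:
  B0:  IN={a, d, e, f}  OUT={a, d, e, f}
  B1:  IN={a, d, e, f}  OUT={a, d, e, f}
  B2:  IN={a, e, f}  OUT={a, d, e, f}
  B3:  IN={d, e, f}  OUT={a, d, e, f}
  B4:  IN={a, d}  OUT={a, d, f}
  B5:  IN={a, d, f}  OUT={a, f}
  B6:  IN={a, f}  OUT={a, f}
  B7:  IN={a, f}  OUT={d, f}
  B8:  IN={d, f}  OUT={}

Merge at B2: OUT[B2] = IN[B3] ⊔ IN[B6] = {a, d, e, f}
Applying B2's transfer function to that OUT value gives IN[B2] (row B2 above).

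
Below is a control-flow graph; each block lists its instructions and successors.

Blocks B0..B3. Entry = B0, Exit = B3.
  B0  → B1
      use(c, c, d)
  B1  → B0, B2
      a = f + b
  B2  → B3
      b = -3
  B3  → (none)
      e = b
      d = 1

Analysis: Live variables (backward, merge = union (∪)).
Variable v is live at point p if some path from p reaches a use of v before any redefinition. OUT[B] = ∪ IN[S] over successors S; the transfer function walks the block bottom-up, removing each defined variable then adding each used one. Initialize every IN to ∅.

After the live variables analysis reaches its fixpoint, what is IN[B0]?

Converged values:
  B0:   IN={b, c, d, f}   OUT={b, c, d, f}
  B1:   IN={b, c, d, f}   OUT={b, c, d, f}
  B2:   IN={}   OUT={b}
  B3:   IN={b}   OUT={}

Merge at B0: OUT[B0] = IN[B1] = {b, c, d, f}
Applying B0's transfer function to that OUT value gives IN[B0] (row B0 above).

Answer: {b, c, d, f}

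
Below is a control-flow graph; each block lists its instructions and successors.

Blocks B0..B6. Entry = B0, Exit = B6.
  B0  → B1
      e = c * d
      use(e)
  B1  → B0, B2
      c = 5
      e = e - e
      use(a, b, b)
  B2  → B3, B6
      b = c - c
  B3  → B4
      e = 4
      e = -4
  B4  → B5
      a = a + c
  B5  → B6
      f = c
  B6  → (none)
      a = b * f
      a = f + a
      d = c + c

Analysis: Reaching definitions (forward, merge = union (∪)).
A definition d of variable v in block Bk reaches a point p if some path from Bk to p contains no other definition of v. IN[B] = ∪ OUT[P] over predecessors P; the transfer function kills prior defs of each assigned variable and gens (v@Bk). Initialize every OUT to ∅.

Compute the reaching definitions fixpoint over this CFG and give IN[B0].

Answer: {c@B1, e@B1}

Trace:
Fixpoint table:
  B0: | IN={c@B1, e@B1} | OUT={c@B1, e@B0}
  B1: | IN={c@B1, e@B0} | OUT={c@B1, e@B1}
  B2: | IN={c@B1, e@B1} | OUT={b@B2, c@B1, e@B1}
  B3: | IN={b@B2, c@B1, e@B1} | OUT={b@B2, c@B1, e@B3}
  B4: | IN={b@B2, c@B1, e@B3} | OUT={a@B4, b@B2, c@B1, e@B3}
  B5: | IN={a@B4, b@B2, c@B1, e@B3} | OUT={a@B4, b@B2, c@B1, e@B3, f@B5}
  B6: | IN={a@B4, b@B2, c@B1, e@B1, e@B3, f@B5} | OUT={a@B6, b@B2, c@B1, d@B6, e@B1, e@B3, f@B5}

Merge at B0 (entry node, so the boundary value {} is joined with the incoming edge(s)): IN[B0] = {} ⊔ OUT[B1] = {c@B1, e@B1}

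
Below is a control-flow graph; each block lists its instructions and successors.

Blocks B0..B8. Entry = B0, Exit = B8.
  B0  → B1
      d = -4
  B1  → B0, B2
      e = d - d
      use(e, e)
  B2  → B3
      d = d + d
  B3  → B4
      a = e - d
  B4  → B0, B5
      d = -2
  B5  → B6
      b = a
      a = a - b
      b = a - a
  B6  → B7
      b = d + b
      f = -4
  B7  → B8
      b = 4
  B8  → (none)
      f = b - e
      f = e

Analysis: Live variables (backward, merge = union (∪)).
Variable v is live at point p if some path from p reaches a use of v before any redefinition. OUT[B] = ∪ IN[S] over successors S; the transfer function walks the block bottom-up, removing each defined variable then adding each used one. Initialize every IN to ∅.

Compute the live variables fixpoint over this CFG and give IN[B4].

Fixpoint table:
  B0:   IN={}   OUT={d}
  B1:   IN={d}   OUT={d, e}
  B2:   IN={d, e}   OUT={d, e}
  B3:   IN={d, e}   OUT={a, e}
  B4:   IN={a, e}   OUT={a, d, e}
  B5:   IN={a, d, e}   OUT={b, d, e}
  B6:   IN={b, d, e}   OUT={e}
  B7:   IN={e}   OUT={b, e}
  B8:   IN={b, e}   OUT={}

Merge at B4: OUT[B4] = IN[B0] ⊔ IN[B5] = {a, d, e}
Applying B4's transfer function to that OUT value gives IN[B4] (row B4 above).

Answer: {a, e}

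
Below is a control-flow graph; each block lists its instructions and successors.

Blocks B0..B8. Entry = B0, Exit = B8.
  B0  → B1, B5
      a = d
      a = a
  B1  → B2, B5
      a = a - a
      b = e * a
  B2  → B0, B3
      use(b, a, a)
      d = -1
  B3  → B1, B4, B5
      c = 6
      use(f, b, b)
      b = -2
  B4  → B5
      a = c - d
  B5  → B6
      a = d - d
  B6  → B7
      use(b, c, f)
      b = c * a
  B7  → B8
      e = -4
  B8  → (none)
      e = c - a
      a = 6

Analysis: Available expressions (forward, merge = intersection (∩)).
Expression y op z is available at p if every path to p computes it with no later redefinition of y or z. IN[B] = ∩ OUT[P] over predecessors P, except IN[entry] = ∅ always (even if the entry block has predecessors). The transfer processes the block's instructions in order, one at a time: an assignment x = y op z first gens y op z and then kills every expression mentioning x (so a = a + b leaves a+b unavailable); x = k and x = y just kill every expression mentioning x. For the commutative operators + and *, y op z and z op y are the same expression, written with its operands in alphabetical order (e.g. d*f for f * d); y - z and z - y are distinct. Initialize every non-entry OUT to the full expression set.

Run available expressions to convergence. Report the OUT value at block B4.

Fixpoint table:
  B0:   IN={}   OUT={}
  B1:   IN={}   OUT={a*e}
  B2:   IN={a*e}   OUT={a*e}
  B3:   IN={a*e}   OUT={a*e}
  B4:   IN={a*e}   OUT={c-d}
  B5:   IN={}   OUT={d-d}
  B6:   IN={d-d}   OUT={a*c, d-d}
  B7:   IN={a*c, d-d}   OUT={a*c, d-d}
  B8:   IN={a*c, d-d}   OUT={d-d}

Merge at B4: IN[B4] = OUT[B3] = {a*e}
Applying B4's transfer function to that IN value gives OUT[B4] (row B4 above).

Answer: {c-d}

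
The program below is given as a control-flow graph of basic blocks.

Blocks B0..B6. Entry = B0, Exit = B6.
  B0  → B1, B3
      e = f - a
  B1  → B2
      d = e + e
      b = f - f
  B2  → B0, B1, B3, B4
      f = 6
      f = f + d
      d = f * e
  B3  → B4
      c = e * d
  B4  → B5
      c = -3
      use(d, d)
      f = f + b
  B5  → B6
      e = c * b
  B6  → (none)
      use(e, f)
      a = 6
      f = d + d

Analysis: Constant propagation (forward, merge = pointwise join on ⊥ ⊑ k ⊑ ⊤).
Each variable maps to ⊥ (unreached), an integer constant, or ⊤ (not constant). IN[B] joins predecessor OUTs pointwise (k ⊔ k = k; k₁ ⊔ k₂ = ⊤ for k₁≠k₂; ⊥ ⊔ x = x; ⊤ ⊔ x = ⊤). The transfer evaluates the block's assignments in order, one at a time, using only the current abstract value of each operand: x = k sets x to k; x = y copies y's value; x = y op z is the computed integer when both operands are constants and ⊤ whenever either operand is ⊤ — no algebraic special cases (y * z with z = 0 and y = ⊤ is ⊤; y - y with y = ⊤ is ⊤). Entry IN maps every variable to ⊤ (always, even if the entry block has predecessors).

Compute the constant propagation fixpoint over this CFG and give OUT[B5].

Answer: {a: ⊤, b: ⊤, c: -3, d: ⊤, e: ⊤, f: ⊤}

Trace:
Per-block solution:
  B0:   IN=(all ⊤)   OUT=(all ⊤)
  B1:   IN=(all ⊤)   OUT=(all ⊤)
  B2:   IN=(all ⊤)   OUT=(all ⊤)
  B3:   IN=(all ⊤)   OUT=(all ⊤)
  B4:   IN=(all ⊤)   OUT={c:-3; rest ⊤}
  B5:   IN={c:-3; rest ⊤}   OUT={c:-3; rest ⊤}
  B6:   IN={c:-3; rest ⊤}   OUT={a:6, c:-3; rest ⊤}

Merge at B5: IN[B5] = OUT[B4] = {a: ⊤, b: ⊤, c: -3, d: ⊤, e: ⊤, f: ⊤}
Applying B5's transfer function to that IN value gives OUT[B5] (row B5 above).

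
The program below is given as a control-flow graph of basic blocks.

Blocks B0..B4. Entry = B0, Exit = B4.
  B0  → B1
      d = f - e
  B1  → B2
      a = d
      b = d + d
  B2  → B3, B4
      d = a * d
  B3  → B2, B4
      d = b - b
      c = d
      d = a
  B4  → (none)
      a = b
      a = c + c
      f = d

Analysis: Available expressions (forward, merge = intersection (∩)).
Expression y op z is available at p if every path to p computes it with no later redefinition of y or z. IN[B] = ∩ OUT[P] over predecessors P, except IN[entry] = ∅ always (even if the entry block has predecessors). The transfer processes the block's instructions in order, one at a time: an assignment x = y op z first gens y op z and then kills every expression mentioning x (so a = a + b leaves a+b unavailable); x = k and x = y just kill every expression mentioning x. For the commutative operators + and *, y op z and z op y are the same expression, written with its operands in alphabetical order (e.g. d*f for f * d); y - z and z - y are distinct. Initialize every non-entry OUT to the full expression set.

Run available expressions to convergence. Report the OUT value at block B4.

Answer: {c+c}

Working:
Fixpoint table:
  B0:  IN={}  OUT={f-e}
  B1:  IN={f-e}  OUT={d+d, f-e}
  B2:  IN={f-e}  OUT={f-e}
  B3:  IN={f-e}  OUT={b-b, f-e}
  B4:  IN={f-e}  OUT={c+c}

Merge at B4: IN[B4] = OUT[B2] ∩ OUT[B3] = {f-e}
Applying B4's transfer function to that IN value gives OUT[B4] (row B4 above).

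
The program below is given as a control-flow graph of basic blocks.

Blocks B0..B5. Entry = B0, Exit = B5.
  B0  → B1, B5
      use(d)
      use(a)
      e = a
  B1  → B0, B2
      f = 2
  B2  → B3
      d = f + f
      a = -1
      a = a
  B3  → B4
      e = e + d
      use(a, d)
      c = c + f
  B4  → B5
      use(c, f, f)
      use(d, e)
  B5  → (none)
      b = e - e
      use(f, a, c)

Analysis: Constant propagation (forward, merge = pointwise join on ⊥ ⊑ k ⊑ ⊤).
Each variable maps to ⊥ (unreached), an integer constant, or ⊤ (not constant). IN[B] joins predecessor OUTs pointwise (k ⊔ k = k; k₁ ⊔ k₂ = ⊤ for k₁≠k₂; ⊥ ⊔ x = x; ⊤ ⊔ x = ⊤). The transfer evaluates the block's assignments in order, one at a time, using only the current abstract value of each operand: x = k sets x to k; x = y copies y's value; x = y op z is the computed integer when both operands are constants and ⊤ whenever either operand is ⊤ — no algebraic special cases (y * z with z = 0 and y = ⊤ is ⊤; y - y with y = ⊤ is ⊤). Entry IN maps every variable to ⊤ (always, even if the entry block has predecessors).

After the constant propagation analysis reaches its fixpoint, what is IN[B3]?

Per-block solution:
  B0: | IN=(all ⊤) | OUT=(all ⊤)
  B1: | IN=(all ⊤) | OUT={f:2; rest ⊤}
  B2: | IN={f:2; rest ⊤} | OUT={a:-1, d:4, f:2; rest ⊤}
  B3: | IN={a:-1, d:4, f:2; rest ⊤} | OUT={a:-1, d:4, f:2; rest ⊤}
  B4: | IN={a:-1, d:4, f:2; rest ⊤} | OUT={a:-1, d:4, f:2; rest ⊤}
  B5: | IN=(all ⊤) | OUT=(all ⊤)

Merge at B3: IN[B3] = OUT[B2] = {a: -1, b: ⊤, c: ⊤, d: 4, e: ⊤, f: 2}

Answer: {a: -1, b: ⊤, c: ⊤, d: 4, e: ⊤, f: 2}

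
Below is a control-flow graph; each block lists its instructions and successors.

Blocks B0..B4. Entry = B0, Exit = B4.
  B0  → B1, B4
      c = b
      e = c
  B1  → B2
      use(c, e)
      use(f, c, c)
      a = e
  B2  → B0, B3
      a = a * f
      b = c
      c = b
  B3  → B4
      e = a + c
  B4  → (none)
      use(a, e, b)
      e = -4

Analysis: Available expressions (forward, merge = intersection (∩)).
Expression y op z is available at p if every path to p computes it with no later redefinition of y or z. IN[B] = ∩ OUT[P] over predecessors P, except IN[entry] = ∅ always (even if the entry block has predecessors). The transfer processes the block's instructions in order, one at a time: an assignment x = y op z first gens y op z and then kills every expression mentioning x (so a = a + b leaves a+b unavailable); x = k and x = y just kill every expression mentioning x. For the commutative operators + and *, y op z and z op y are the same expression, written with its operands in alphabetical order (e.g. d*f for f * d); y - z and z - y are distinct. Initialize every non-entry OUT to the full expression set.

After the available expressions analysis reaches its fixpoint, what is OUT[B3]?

Fixpoint table:
  B0: | IN={} | OUT={}
  B1: | IN={} | OUT={}
  B2: | IN={} | OUT={}
  B3: | IN={} | OUT={a+c}
  B4: | IN={} | OUT={}

Merge at B3: IN[B3] = OUT[B2] = {}
Applying B3's transfer function to that IN value gives OUT[B3] (row B3 above).

Answer: {a+c}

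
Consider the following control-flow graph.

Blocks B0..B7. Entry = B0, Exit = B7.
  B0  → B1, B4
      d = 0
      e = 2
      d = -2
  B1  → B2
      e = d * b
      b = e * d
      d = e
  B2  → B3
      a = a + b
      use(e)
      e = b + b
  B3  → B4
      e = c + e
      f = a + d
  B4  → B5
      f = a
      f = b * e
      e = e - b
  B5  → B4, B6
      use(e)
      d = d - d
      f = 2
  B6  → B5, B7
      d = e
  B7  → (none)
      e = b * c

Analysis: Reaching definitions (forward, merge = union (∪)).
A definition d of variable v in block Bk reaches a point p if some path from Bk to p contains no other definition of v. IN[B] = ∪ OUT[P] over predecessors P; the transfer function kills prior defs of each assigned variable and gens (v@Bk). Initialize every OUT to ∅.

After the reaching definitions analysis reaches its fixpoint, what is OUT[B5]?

Converged values:
  B0:  IN={}  OUT={d@B0, e@B0}
  B1:  IN={d@B0, e@B0}  OUT={b@B1, d@B1, e@B1}
  B2:  IN={b@B1, d@B1, e@B1}  OUT={a@B2, b@B1, d@B1, e@B2}
  B3:  IN={a@B2, b@B1, d@B1, e@B2}  OUT={a@B2, b@B1, d@B1, e@B3, f@B3}
  B4:  IN={a@B2, b@B1, d@B0, d@B1, d@B5, e@B0, e@B3, e@B4, f@B3, f@B5}  OUT={a@B2, b@B1, d@B0, d@B1, d@B5, e@B4, f@B4}
  B5:  IN={a@B2, b@B1, d@B0, d@B1, d@B5, d@B6, e@B4, f@B4, f@B5}  OUT={a@B2, b@B1, d@B5, e@B4, f@B5}
  B6:  IN={a@B2, b@B1, d@B5, e@B4, f@B5}  OUT={a@B2, b@B1, d@B6, e@B4, f@B5}
  B7:  IN={a@B2, b@B1, d@B6, e@B4, f@B5}  OUT={a@B2, b@B1, d@B6, e@B7, f@B5}

Merge at B5: IN[B5] = OUT[B4] ⊔ OUT[B6] = {a@B2, b@B1, d@B0, d@B1, d@B5, d@B6, e@B4, f@B4, f@B5}
Applying B5's transfer function to that IN value gives OUT[B5] (row B5 above).

Answer: {a@B2, b@B1, d@B5, e@B4, f@B5}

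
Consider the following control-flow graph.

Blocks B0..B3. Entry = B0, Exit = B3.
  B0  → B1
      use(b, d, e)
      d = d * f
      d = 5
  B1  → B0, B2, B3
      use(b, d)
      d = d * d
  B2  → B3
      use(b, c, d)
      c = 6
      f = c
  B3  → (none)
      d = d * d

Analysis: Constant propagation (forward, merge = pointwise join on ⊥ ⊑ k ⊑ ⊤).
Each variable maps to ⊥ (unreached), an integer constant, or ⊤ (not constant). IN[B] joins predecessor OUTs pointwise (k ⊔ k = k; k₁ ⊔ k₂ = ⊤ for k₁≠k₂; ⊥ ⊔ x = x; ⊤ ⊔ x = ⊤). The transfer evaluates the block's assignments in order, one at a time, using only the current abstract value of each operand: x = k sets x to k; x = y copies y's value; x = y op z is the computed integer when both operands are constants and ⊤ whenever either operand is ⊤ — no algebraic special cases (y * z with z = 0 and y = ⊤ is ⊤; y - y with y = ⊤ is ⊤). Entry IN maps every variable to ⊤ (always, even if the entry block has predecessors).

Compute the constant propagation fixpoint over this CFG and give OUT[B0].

Answer: {a: ⊤, b: ⊤, c: ⊤, d: 5, e: ⊤, f: ⊤}

Derivation:
Per-block solution:
  B0: | IN=(all ⊤) | OUT={d:5; rest ⊤}
  B1: | IN={d:5; rest ⊤} | OUT={d:25; rest ⊤}
  B2: | IN={d:25; rest ⊤} | OUT={c:6, d:25, f:6; rest ⊤}
  B3: | IN={d:25; rest ⊤} | OUT={d:625; rest ⊤}

Merge at B0 (entry node, so the boundary value (all ⊤) is joined with the incoming edge(s)): IN[B0] = (all ⊤) ⊔ OUT[B1] = {a: ⊤, b: ⊤, c: ⊤, d: ⊤, e: ⊤, f: ⊤}
Applying B0's transfer function to that IN value gives OUT[B0] (row B0 above).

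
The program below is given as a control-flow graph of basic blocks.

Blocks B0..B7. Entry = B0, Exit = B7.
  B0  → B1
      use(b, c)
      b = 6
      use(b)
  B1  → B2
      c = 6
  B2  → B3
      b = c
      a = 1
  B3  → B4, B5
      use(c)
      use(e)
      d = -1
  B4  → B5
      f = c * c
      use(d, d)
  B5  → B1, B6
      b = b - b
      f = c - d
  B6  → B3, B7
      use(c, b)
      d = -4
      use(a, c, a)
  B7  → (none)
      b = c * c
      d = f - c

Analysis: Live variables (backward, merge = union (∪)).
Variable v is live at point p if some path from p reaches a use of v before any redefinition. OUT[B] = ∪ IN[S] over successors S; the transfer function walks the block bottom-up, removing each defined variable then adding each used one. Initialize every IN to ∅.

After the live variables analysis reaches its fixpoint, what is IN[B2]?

Answer: {c, e}

Derivation:
Per-block solution:
  B0: | IN={b, c, e} | OUT={e}
  B1: | IN={e} | OUT={c, e}
  B2: | IN={c, e} | OUT={a, b, c, e}
  B3: | IN={a, b, c, e} | OUT={a, b, c, d, e}
  B4: | IN={a, b, c, d, e} | OUT={a, b, c, d, e}
  B5: | IN={a, b, c, d, e} | OUT={a, b, c, e, f}
  B6: | IN={a, b, c, e, f} | OUT={a, b, c, e, f}
  B7: | IN={c, f} | OUT={}

Merge at B2: OUT[B2] = IN[B3] = {a, b, c, e}
Applying B2's transfer function to that OUT value gives IN[B2] (row B2 above).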